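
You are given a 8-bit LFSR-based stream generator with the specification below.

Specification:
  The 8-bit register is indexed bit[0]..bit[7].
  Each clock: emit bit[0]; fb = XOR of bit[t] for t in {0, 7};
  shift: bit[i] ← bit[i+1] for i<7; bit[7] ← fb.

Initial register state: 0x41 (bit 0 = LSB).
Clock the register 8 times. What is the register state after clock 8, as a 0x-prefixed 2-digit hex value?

reg_0 = 0x41
clock 1: out=1, reg = 0xA0
clock 2: out=0, reg = 0xD0
clock 3: out=0, reg = 0xE8
clock 4: out=0, reg = 0xF4
clock 5: out=0, reg = 0xFA
clock 6: out=0, reg = 0xFD
clock 7: out=1, reg = 0x7E
clock 8: out=0, reg = 0x3F

0x3F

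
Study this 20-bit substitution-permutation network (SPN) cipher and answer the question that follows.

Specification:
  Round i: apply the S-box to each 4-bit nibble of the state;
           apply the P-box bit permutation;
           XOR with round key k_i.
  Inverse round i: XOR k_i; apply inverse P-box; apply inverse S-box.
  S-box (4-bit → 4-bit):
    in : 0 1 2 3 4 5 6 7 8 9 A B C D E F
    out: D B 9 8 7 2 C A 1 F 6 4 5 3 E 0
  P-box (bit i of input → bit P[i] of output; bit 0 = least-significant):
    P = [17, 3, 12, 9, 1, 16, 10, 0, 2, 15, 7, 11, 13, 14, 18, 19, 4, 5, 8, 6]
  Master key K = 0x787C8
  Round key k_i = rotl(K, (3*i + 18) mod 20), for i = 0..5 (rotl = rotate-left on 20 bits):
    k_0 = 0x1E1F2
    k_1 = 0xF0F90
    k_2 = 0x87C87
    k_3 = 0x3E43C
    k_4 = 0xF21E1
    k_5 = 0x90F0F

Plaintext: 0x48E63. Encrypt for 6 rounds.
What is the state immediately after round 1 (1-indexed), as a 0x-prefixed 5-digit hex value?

s_0 = plaintext = 0x48E63
s_1 = Round(s_0, k_0) = 0x14E43
s_2 = Round(s_1, k_1) = 0xAE162
s_3 = Round(s_2, k_2) = 0x6B3A2
s_4 = Round(s_3, k_3) = 0x4EB7C
s_5 = Round(s_4, k_4) = 0x07050
s_6 = Round(s_5, k_5) = 0x254DB

0x14E43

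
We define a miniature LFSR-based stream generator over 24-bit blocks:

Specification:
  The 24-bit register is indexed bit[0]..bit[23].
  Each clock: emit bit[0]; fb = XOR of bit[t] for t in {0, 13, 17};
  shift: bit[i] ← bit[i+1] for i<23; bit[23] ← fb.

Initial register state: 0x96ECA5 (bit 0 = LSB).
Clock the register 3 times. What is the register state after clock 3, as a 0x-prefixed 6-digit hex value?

0x32DD94

reg_0 = 0x96ECA5
clock 1: out=1, reg = 0xCB7652
clock 2: out=0, reg = 0x65BB29
clock 3: out=1, reg = 0x32DD94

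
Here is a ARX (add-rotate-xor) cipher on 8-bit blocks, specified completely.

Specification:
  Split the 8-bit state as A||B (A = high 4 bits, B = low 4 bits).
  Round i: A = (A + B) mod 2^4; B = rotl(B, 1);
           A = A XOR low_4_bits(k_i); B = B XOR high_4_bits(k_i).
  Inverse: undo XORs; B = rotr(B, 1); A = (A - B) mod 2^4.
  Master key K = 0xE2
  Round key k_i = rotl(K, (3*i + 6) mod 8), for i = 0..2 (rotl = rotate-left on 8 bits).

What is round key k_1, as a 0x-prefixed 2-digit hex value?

0xC5

K = 0xE2
k_0 = rotl(K, (3*0+6) mod 8) = rotl(K, 6) = 0xB8
k_1 = rotl(K, (3*1+6) mod 8) = rotl(K, 1) = 0xC5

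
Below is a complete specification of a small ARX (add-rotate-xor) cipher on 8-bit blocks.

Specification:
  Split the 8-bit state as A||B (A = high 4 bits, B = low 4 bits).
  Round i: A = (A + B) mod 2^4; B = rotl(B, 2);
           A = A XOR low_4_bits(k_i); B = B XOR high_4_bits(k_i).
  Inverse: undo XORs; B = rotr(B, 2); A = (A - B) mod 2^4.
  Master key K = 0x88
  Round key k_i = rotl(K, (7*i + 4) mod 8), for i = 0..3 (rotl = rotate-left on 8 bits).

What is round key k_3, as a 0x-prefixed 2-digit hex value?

K = 0x88
k_0 = rotl(K, (7*0+4) mod 8) = rotl(K, 4) = 0x88
k_1 = rotl(K, (7*1+4) mod 8) = rotl(K, 3) = 0x44
k_2 = rotl(K, (7*2+4) mod 8) = rotl(K, 2) = 0x22
k_3 = rotl(K, (7*3+4) mod 8) = rotl(K, 1) = 0x11

0x11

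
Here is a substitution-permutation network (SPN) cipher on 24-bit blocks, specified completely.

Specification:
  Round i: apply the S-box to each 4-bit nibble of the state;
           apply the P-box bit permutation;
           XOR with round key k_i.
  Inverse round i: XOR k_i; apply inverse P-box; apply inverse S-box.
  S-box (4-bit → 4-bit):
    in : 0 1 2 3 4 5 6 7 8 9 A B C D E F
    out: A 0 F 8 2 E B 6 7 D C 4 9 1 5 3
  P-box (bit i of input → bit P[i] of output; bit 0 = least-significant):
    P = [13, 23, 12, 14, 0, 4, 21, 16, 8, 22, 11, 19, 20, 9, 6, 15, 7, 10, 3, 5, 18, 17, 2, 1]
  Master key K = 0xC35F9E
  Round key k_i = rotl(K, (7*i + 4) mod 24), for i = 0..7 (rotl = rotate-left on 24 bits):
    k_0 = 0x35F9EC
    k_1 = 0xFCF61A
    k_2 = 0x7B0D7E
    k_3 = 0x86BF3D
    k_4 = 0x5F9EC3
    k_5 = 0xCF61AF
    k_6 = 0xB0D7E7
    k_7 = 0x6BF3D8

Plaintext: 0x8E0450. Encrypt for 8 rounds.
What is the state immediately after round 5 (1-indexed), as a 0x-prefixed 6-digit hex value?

0x46F17B

s_0 = plaintext = 0x8E0450
s_1 = Round(s_0, k_0) = 0xD23B70
s_2 = Round(s_1, k_1) = 0x583AA2
s_3 = Round(s_2, k_2) = 0xD0F1F0
s_4 = Round(s_3, k_3) = 0x12F90C
s_5 = Round(s_4, k_4) = 0x46F17B
s_6 = Round(s_5, k_5) = 0xFD771F
s_7 = Round(s_6, k_6) = 0x76FD27
s_8 = Round(s_7, k_7) = 0xD8E46D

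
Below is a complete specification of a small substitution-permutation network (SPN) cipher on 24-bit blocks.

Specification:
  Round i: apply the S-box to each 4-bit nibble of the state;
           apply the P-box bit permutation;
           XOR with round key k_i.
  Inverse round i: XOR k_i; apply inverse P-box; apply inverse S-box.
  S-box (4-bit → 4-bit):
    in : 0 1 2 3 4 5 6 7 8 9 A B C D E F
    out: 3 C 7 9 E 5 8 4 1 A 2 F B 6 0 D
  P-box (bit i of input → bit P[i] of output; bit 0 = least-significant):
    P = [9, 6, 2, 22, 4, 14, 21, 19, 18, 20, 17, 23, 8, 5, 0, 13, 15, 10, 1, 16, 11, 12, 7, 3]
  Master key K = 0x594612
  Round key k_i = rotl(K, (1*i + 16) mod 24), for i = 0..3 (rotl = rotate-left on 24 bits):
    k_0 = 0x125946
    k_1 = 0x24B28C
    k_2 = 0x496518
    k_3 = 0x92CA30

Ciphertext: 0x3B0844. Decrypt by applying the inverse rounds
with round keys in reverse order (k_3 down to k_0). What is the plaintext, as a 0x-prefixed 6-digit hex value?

s_0 = ciphertext = 0x3B0844
s_1 = InvRound(s_0, k_3) = 0xE3A6B2
s_2 = InvRound(s_1, k_2) = 0x150148
s_3 = InvRound(s_2, k_1) = 0xD33A72
s_4 = InvRound(s_3, k_0) = 0xE6C60F

0xE6C60F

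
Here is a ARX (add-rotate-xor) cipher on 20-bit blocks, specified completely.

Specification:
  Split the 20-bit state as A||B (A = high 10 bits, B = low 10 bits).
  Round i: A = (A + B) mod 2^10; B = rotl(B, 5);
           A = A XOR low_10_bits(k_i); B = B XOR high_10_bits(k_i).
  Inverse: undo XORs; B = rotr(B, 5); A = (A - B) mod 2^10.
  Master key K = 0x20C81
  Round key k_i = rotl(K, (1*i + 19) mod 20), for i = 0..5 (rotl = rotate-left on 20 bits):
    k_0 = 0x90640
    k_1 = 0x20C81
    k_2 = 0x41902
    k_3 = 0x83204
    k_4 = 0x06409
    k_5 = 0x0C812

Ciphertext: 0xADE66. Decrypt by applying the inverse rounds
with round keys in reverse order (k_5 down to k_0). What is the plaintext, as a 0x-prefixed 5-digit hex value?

s_0 = ciphertext = 0xADE66
s_1 = InvRound(s_0, k_5) = 0x04E92
s_2 = InvRound(s_1, k_4) = 0xA9974
s_3 = InvRound(s_2, k_3) = 0x61F1B
s_4 = InvRound(s_3, k_2) = 0x357B0
s_5 = InvRound(s_4, k_1) = 0x76E79
s_6 = InvRound(s_5, k_0) = 0x26B01

0x26B01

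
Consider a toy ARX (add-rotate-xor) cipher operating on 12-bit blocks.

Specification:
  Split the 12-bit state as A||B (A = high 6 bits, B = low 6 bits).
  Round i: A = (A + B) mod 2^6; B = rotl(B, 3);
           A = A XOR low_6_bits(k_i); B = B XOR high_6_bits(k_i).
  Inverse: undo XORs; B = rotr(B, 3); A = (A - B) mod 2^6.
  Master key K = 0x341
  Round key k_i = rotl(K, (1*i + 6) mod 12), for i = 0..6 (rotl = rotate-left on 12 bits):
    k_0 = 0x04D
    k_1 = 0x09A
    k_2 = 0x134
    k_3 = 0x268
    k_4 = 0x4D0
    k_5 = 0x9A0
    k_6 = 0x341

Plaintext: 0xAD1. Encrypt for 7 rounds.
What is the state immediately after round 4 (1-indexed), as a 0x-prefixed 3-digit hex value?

s_0 = plaintext = 0xAD1
s_1 = Round(s_0, k_0) = 0xC4B
s_2 = Round(s_1, k_1) = 0x99B
s_3 = Round(s_2, k_2) = 0xD5F
s_4 = Round(s_3, k_3) = 0xF32
s_5 = Round(s_4, k_4) = 0xF85
s_6 = Round(s_5, k_5) = 0x8CE
s_7 = Round(s_6, k_6) = 0xC3C

0xF32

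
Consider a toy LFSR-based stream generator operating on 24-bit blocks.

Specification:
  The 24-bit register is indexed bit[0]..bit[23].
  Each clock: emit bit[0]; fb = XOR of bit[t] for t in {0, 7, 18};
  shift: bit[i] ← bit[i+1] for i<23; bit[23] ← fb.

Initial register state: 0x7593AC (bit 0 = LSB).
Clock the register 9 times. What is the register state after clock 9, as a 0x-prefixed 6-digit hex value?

reg_0 = 0x7593AC
clock 1: out=0, reg = 0x3AC9D6
clock 2: out=0, reg = 0x9D64EB
clock 3: out=1, reg = 0xCEB275
clock 4: out=1, reg = 0x67593A
clock 5: out=0, reg = 0xB3AC9D
clock 6: out=1, reg = 0x59D64E
clock 7: out=0, reg = 0x2CEB27
clock 8: out=1, reg = 0x167593
clock 9: out=1, reg = 0x8B3AC9

0x8B3AC9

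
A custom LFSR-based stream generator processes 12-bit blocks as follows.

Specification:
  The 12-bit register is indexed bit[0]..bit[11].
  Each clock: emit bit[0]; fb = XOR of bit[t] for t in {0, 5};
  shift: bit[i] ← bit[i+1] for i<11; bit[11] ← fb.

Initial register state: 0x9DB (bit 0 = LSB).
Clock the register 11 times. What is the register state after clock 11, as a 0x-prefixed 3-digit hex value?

reg_0 = 0x9DB
clock 1: out=1, reg = 0xCED
clock 2: out=1, reg = 0x676
clock 3: out=0, reg = 0xB3B
clock 4: out=1, reg = 0x59D
clock 5: out=1, reg = 0xACE
clock 6: out=0, reg = 0x567
clock 7: out=1, reg = 0x2B3
clock 8: out=1, reg = 0x159
clock 9: out=1, reg = 0x8AC
clock 10: out=0, reg = 0xC56
clock 11: out=0, reg = 0x62B

0x62B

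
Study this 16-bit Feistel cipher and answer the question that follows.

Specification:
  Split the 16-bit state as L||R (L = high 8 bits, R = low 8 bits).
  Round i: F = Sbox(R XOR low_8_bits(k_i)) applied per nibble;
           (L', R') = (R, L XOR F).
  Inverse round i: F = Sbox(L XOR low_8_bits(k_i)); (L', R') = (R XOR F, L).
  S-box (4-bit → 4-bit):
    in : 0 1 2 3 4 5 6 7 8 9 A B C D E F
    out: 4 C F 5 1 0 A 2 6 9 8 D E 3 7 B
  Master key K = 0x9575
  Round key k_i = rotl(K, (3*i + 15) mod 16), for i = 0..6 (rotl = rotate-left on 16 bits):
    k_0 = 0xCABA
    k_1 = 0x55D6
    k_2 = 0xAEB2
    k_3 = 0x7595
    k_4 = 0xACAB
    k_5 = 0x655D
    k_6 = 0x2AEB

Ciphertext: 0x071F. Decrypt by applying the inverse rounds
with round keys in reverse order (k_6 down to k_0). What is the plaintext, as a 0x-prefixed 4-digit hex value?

0x989B

s_0 = ciphertext = 0x071F
s_1 = InvRound(s_0, k_6) = 0x6107
s_2 = InvRound(s_1, k_5) = 0x5961
s_3 = InvRound(s_2, k_4) = 0xDE59
s_4 = InvRound(s_3, k_3) = 0x44DE
s_5 = InvRound(s_4, k_2) = 0x6444
s_6 = InvRound(s_5, k_1) = 0x9B64
s_7 = InvRound(s_6, k_0) = 0x989B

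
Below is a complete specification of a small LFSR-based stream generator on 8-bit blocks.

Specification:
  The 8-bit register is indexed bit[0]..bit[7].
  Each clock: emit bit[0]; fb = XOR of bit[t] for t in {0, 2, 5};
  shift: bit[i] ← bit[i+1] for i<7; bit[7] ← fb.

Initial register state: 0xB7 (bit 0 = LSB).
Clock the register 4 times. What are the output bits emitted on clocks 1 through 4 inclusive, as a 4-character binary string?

reg_0 = 0xB7
clock 1: out=1, reg = 0xDB
clock 2: out=1, reg = 0xED
clock 3: out=1, reg = 0xF6
clock 4: out=0, reg = 0x7B

1110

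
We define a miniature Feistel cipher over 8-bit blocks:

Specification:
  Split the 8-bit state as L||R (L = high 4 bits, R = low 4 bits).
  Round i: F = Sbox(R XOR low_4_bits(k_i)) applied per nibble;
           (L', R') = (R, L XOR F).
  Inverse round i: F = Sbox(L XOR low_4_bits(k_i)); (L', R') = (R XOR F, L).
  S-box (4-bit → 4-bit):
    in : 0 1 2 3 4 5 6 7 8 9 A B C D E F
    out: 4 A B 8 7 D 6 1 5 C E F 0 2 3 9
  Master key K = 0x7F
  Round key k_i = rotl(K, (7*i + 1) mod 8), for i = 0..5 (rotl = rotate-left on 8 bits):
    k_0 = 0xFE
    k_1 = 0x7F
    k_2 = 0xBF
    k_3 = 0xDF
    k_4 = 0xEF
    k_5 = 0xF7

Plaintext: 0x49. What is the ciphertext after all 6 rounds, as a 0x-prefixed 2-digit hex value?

0xAC

s_0 = plaintext = 0x49
s_1 = Round(s_0, k_0) = 0x95
s_2 = Round(s_1, k_1) = 0x57
s_3 = Round(s_2, k_2) = 0x70
s_4 = Round(s_3, k_3) = 0x0E
s_5 = Round(s_4, k_4) = 0xEA
s_6 = Round(s_5, k_5) = 0xAC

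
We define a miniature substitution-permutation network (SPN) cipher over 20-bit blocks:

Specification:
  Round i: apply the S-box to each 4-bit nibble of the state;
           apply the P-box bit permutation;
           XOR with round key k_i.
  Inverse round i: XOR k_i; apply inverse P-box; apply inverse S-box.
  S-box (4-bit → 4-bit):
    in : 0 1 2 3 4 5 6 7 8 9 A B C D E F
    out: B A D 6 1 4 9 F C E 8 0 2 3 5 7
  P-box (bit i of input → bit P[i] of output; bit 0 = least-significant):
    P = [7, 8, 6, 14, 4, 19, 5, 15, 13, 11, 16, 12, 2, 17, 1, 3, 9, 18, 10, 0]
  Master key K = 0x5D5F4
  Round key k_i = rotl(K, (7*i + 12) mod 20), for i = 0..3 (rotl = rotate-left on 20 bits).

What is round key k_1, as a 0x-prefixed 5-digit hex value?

0x2EAFA

K = 0x5D5F4
k_0 = rotl(K, (7*0+12) mod 20) = rotl(K, 12) = 0xF45D5
k_1 = rotl(K, (7*1+12) mod 20) = rotl(K, 19) = 0x2EAFA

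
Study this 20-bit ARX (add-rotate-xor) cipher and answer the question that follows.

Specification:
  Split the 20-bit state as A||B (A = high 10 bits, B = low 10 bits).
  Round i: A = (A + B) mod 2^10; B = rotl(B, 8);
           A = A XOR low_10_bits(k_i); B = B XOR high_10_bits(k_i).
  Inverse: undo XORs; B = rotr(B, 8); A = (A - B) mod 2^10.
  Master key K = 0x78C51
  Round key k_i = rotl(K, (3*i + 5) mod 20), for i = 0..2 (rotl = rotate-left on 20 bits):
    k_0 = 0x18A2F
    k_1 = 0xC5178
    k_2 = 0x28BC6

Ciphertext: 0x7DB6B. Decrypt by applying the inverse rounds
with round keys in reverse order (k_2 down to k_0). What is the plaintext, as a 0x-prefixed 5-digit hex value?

0x34AB8

s_0 = ciphertext = 0x7DB6B
s_1 = InvRound(s_0, k_2) = 0xC2727
s_2 = InvRound(s_1, k_1) = 0x694CC
s_3 = InvRound(s_2, k_0) = 0x34AB8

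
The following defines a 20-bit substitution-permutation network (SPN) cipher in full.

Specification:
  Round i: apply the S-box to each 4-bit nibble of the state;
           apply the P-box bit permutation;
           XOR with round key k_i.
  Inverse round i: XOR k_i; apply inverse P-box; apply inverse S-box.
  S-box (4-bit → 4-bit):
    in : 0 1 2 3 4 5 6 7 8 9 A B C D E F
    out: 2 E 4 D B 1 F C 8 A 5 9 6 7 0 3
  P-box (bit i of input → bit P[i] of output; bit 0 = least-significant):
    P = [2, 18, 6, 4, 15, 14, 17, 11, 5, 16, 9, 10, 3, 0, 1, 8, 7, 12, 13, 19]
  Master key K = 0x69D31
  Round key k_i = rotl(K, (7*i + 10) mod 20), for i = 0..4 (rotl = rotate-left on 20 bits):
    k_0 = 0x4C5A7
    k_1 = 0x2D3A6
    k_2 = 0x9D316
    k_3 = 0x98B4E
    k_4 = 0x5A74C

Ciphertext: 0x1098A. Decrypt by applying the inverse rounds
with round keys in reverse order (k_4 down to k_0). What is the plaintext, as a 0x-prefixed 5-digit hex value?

0xC4492

s_0 = ciphertext = 0x1098A
s_1 = InvRound(s_0, k_4) = 0xA27BD
s_2 = InvRound(s_1, k_3) = 0xAC437
s_3 = InvRound(s_2, k_2) = 0x0962E
s_4 = InvRound(s_3, k_1) = 0x5B8CE
s_5 = InvRound(s_4, k_0) = 0xC4492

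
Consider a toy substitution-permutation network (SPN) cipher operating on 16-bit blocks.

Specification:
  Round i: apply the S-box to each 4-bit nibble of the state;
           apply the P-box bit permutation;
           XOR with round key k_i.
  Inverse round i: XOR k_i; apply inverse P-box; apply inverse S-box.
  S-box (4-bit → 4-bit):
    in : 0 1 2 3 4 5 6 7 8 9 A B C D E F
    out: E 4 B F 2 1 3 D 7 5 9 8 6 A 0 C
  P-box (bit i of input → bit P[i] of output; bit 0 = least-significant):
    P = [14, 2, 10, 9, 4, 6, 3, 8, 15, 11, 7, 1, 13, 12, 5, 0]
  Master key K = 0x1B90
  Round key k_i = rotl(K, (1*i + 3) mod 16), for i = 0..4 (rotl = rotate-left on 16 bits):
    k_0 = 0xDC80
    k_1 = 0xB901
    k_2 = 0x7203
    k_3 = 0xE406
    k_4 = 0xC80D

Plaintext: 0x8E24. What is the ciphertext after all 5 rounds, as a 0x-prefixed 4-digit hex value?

s_0 = plaintext = 0x8E24
s_1 = Round(s_0, k_0) = 0xEDF4
s_2 = Round(s_1, k_1) = 0xB00F
s_3 = Round(s_2, k_2) = 0x7DC8
s_4 = Round(s_3, k_3) = 0x8869
s_5 = Round(s_4, k_4) = 0x34FD

0x34FD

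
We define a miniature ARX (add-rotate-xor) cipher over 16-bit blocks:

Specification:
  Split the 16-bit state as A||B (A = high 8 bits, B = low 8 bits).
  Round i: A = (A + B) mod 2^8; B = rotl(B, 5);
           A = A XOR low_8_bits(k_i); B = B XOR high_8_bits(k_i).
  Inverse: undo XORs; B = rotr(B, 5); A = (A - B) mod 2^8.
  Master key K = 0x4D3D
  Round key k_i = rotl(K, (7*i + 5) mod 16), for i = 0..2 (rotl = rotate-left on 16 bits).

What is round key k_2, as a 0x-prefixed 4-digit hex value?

0x69EA

K = 0x4D3D
k_0 = rotl(K, (7*0+5) mod 16) = rotl(K, 5) = 0xA7A9
k_1 = rotl(K, (7*1+5) mod 16) = rotl(K, 12) = 0xD4D3
k_2 = rotl(K, (7*2+5) mod 16) = rotl(K, 3) = 0x69EA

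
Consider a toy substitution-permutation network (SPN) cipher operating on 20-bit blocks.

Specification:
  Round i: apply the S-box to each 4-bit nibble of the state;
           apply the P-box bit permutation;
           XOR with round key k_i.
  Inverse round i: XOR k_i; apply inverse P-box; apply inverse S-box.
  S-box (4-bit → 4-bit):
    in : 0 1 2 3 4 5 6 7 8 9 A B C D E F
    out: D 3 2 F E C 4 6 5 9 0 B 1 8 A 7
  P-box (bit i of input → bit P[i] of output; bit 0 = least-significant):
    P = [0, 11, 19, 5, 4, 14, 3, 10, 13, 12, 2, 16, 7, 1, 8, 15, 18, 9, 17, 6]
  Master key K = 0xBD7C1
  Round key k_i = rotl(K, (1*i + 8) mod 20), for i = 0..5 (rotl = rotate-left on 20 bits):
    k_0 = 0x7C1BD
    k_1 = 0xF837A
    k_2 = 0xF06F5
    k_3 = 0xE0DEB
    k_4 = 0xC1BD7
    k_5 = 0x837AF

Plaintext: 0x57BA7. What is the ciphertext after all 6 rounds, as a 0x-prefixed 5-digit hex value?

0x600FE

s_0 = plaintext = 0x57BA7
s_1 = Round(s_0, k_0) = 0xCF8FF
s_2 = Round(s_1, k_1) = 0x3EAE5
s_3 = Round(s_2, k_2) = 0x1C097
s_4 = Round(s_3, k_3) = 0x3237F
s_5 = Round(s_4, k_4) = 0x36198
s_6 = Round(s_5, k_5) = 0x600FE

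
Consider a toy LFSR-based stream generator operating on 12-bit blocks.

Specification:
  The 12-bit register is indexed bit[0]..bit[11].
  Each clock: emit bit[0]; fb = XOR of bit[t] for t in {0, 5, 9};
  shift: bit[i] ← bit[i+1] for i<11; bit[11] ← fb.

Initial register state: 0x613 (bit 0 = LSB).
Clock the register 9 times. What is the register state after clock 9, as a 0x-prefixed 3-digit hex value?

0x903

reg_0 = 0x613
clock 1: out=1, reg = 0x309
clock 2: out=1, reg = 0x184
clock 3: out=0, reg = 0x0C2
clock 4: out=0, reg = 0x061
clock 5: out=1, reg = 0x030
clock 6: out=0, reg = 0x818
clock 7: out=0, reg = 0x40C
clock 8: out=0, reg = 0x206
clock 9: out=0, reg = 0x903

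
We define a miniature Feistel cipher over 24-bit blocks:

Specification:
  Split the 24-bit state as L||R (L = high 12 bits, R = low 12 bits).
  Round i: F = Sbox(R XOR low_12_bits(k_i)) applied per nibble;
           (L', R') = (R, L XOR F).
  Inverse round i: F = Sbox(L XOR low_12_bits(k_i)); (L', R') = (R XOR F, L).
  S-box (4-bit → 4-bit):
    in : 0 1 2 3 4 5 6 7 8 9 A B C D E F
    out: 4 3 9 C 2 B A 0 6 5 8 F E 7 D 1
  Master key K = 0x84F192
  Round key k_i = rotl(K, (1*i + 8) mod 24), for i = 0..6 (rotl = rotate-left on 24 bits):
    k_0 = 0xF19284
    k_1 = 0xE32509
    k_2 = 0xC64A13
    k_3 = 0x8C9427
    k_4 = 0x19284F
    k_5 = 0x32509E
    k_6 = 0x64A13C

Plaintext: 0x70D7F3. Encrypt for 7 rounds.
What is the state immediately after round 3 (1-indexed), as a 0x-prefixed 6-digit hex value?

0x2B1A84

s_0 = plaintext = 0x70D7F3
s_1 = Round(s_0, k_0) = 0x7F3C0D
s_2 = Round(s_1, k_1) = 0xC0D2B1
s_3 = Round(s_2, k_2) = 0x2B1A84
s_4 = Round(s_3, k_3) = 0xA84F3D
s_5 = Round(s_4, k_4) = 0xF3DA8D
s_6 = Round(s_5, k_5) = 0xA8D701
s_7 = Round(s_6, k_6) = 0x70104A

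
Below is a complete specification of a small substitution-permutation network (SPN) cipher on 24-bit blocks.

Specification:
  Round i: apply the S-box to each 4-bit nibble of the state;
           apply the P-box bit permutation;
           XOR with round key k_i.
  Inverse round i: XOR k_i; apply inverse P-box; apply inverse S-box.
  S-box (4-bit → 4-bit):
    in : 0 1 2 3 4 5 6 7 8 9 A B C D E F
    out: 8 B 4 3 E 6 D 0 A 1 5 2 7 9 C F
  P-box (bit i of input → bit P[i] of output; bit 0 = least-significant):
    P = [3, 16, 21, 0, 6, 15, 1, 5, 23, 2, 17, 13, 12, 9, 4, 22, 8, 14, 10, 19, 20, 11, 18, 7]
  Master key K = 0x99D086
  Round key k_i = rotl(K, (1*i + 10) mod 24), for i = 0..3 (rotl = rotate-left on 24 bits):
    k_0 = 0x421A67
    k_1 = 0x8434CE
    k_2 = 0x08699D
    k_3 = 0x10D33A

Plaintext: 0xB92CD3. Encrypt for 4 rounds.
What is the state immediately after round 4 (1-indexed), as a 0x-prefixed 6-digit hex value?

s_0 = plaintext = 0xB92CD3
s_1 = Round(s_0, k_0) = 0xC1131B
s_2 = Round(s_1, k_1) = 0x59EFAA
s_3 = Round(s_2, k_2) = 0xEE40C3
s_4 = Round(s_3, k_3) = 0x5D75E0

0x5D75E0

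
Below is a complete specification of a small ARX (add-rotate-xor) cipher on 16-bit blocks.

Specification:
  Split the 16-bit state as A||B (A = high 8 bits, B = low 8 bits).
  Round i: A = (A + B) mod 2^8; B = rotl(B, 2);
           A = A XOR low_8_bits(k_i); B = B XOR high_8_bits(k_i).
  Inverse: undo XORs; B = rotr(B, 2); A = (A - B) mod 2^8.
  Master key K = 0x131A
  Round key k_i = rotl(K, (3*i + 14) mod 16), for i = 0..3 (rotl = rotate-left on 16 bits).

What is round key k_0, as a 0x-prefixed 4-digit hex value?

K = 0x131A
k_0 = rotl(K, (3*0+14) mod 16) = rotl(K, 14) = 0x84C6

0x84C6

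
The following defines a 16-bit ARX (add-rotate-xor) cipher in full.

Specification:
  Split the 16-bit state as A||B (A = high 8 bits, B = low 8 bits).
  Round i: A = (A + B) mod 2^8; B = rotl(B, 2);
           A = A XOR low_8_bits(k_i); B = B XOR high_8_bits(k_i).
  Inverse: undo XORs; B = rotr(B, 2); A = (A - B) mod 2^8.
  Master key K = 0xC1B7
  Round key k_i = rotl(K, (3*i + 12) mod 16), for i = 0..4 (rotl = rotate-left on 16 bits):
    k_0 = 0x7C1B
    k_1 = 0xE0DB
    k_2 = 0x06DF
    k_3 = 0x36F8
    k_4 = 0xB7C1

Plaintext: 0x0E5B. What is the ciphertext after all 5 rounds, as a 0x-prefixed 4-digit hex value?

0x7226

s_0 = plaintext = 0x0E5B
s_1 = Round(s_0, k_0) = 0x7211
s_2 = Round(s_1, k_1) = 0x58A4
s_3 = Round(s_2, k_2) = 0x2394
s_4 = Round(s_3, k_3) = 0x4F64
s_5 = Round(s_4, k_4) = 0x7226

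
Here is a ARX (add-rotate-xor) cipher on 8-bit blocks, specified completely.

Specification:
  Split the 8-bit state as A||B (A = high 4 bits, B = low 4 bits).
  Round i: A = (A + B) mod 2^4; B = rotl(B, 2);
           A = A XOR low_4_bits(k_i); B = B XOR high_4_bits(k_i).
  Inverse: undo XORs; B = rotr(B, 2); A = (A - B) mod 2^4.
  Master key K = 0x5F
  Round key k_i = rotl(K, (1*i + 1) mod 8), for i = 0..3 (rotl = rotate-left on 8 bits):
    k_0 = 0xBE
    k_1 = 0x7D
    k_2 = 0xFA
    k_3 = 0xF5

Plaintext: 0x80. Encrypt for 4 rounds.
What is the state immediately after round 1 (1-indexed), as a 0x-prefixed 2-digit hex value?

s_0 = plaintext = 0x80
s_1 = Round(s_0, k_0) = 0x6B
s_2 = Round(s_1, k_1) = 0xC9
s_3 = Round(s_2, k_2) = 0xF9
s_4 = Round(s_3, k_3) = 0xD9

0x6B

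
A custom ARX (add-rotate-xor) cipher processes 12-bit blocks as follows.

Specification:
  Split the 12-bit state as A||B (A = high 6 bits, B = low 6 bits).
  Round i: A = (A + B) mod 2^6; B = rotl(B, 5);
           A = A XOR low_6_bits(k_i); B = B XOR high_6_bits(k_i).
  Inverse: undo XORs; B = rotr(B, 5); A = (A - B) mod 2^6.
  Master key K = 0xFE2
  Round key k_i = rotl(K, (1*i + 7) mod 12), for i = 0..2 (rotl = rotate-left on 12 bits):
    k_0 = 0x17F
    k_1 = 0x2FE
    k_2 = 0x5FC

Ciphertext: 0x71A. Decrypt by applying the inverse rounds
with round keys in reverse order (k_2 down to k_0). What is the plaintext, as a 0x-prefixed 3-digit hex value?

s_0 = ciphertext = 0x71A
s_1 = InvRound(s_0, k_2) = 0x19A
s_2 = InvRound(s_1, k_1) = 0x5A2
s_3 = InvRound(s_2, k_0) = 0x68F

0x68F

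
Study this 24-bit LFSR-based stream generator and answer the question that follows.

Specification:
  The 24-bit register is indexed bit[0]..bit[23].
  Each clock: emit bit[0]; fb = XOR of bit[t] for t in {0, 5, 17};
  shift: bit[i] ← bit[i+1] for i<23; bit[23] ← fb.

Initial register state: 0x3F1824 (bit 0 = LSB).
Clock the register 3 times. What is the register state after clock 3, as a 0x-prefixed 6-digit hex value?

reg_0 = 0x3F1824
clock 1: out=0, reg = 0x1F8C12
clock 2: out=0, reg = 0x8FC609
clock 3: out=1, reg = 0x47E304

0x47E304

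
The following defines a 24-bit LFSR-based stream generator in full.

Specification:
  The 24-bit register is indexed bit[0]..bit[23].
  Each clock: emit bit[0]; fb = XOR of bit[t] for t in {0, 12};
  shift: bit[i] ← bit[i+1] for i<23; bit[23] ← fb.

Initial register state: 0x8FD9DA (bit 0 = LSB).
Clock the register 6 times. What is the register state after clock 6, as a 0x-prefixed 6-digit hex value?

0x9E3F67

reg_0 = 0x8FD9DA
clock 1: out=0, reg = 0xC7ECED
clock 2: out=1, reg = 0xE3F676
clock 3: out=0, reg = 0xF1FB3B
clock 4: out=1, reg = 0x78FD9D
clock 5: out=1, reg = 0x3C7ECE
clock 6: out=0, reg = 0x9E3F67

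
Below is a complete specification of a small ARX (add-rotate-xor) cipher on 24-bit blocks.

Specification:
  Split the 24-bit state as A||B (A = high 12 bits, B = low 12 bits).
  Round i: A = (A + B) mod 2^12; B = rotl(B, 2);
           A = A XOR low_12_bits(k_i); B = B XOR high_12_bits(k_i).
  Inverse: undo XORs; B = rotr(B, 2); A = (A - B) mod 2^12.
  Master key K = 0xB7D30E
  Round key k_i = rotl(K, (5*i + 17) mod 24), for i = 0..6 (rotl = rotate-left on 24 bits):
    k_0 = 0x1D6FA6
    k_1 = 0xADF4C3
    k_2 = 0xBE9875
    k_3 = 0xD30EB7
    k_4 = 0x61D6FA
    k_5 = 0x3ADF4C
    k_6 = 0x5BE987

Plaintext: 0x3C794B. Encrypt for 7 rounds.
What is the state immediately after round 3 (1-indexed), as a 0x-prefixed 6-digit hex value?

0x4D8F13

s_0 = plaintext = 0x3C794B
s_1 = Round(s_0, k_0) = 0x2B44F8
s_2 = Round(s_1, k_1) = 0x36F93E
s_3 = Round(s_2, k_2) = 0x4D8F13
s_4 = Round(s_3, k_3) = 0xD5C17F
s_5 = Round(s_4, k_4) = 0x8213E1
s_6 = Round(s_5, k_5) = 0x34EC29
s_7 = Round(s_6, k_6) = 0x6F0519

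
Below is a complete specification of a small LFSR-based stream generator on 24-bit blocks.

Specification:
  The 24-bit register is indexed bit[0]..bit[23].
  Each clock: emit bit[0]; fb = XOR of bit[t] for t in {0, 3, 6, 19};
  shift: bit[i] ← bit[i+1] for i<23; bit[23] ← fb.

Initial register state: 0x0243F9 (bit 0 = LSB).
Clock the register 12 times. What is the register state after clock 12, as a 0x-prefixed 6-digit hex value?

reg_0 = 0x0243F9
clock 1: out=1, reg = 0x8121FC
clock 2: out=0, reg = 0x4090FE
clock 3: out=0, reg = 0x20487F
clock 4: out=1, reg = 0x90243F
clock 5: out=1, reg = 0x48121F
clock 6: out=1, reg = 0xA4090F
clock 7: out=1, reg = 0x520487
clock 8: out=1, reg = 0xA90243
clock 9: out=1, reg = 0xD48121
clock 10: out=1, reg = 0xEA4090
clock 11: out=0, reg = 0xF52048
clock 12: out=0, reg = 0x7A9024

0x7A9024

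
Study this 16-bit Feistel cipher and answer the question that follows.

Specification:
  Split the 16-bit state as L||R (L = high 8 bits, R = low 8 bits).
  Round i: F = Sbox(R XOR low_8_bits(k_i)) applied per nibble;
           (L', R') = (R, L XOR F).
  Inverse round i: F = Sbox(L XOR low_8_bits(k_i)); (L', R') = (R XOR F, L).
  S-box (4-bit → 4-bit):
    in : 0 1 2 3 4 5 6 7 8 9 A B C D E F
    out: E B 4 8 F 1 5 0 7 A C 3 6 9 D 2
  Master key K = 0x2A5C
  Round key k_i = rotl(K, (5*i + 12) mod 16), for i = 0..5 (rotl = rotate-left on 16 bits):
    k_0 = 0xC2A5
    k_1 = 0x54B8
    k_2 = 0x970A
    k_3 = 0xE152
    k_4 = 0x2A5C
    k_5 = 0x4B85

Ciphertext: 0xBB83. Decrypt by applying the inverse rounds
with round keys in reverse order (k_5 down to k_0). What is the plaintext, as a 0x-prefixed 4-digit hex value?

0x443A

s_0 = ciphertext = 0xBB83
s_1 = InvRound(s_0, k_5) = 0x0EBB
s_2 = InvRound(s_1, k_4) = 0xAF0E
s_3 = InvRound(s_2, k_3) = 0x27AF
s_4 = InvRound(s_3, k_2) = 0xE627
s_5 = InvRound(s_4, k_1) = 0x3AE6
s_6 = InvRound(s_5, k_0) = 0x443A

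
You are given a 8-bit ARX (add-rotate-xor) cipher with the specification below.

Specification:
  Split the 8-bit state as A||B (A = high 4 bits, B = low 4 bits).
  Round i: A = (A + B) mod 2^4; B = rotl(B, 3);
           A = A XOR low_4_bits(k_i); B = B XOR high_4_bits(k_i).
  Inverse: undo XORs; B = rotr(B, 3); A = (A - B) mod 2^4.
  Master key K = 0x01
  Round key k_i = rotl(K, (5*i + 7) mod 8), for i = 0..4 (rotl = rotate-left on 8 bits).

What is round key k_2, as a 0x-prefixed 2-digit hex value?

K = 0x01
k_0 = rotl(K, (5*0+7) mod 8) = rotl(K, 7) = 0x80
k_1 = rotl(K, (5*1+7) mod 8) = rotl(K, 4) = 0x10
k_2 = rotl(K, (5*2+7) mod 8) = rotl(K, 1) = 0x02

0x02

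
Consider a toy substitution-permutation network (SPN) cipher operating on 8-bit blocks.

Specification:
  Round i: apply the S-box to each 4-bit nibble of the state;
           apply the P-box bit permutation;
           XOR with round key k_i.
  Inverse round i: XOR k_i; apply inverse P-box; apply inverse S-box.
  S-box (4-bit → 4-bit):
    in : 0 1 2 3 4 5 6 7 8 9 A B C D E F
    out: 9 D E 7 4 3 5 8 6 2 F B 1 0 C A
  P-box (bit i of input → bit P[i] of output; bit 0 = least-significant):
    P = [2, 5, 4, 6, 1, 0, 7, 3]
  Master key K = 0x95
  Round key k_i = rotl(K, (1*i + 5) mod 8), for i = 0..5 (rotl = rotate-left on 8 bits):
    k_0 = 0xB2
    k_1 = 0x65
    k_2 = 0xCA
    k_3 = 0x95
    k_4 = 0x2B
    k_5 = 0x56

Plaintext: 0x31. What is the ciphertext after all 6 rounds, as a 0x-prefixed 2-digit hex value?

s_0 = plaintext = 0x31
s_1 = Round(s_0, k_0) = 0x65
s_2 = Round(s_1, k_1) = 0xC3
s_3 = Round(s_2, k_2) = 0xFC
s_4 = Round(s_3, k_3) = 0x98
s_5 = Round(s_4, k_4) = 0x1A
s_6 = Round(s_5, k_5) = 0xA8

0xA8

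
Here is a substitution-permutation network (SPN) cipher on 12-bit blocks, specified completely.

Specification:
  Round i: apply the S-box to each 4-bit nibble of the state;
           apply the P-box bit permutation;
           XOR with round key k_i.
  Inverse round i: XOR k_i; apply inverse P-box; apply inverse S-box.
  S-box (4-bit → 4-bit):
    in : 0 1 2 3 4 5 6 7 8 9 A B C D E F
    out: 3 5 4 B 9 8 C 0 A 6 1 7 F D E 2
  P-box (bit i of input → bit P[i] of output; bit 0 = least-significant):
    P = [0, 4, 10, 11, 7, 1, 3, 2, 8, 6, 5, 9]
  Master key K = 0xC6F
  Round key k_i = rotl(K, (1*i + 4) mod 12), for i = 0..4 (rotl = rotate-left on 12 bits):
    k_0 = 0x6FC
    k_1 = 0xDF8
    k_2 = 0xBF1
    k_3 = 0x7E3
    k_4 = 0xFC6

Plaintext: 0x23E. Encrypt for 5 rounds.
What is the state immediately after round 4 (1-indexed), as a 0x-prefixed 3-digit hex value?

s_0 = plaintext = 0x23E
s_1 = Round(s_0, k_0) = 0xA4A
s_2 = Round(s_1, k_1) = 0xC7D
s_3 = Round(s_2, k_2) = 0x490
s_4 = Round(s_3, k_3) = 0x4F8
s_5 = Round(s_4, k_4) = 0x4D4

0x4F8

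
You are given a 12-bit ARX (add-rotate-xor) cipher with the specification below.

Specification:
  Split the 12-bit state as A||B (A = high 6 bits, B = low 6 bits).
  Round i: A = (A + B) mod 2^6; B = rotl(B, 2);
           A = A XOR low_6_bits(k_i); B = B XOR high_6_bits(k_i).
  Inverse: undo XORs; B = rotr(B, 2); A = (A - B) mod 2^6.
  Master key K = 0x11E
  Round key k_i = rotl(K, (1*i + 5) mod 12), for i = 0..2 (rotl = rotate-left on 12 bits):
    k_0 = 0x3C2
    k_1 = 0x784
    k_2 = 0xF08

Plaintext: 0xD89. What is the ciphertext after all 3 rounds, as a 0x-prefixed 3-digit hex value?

0x53F

s_0 = plaintext = 0xD89
s_1 = Round(s_0, k_0) = 0xF6B
s_2 = Round(s_1, k_1) = 0xB30
s_3 = Round(s_2, k_2) = 0x53F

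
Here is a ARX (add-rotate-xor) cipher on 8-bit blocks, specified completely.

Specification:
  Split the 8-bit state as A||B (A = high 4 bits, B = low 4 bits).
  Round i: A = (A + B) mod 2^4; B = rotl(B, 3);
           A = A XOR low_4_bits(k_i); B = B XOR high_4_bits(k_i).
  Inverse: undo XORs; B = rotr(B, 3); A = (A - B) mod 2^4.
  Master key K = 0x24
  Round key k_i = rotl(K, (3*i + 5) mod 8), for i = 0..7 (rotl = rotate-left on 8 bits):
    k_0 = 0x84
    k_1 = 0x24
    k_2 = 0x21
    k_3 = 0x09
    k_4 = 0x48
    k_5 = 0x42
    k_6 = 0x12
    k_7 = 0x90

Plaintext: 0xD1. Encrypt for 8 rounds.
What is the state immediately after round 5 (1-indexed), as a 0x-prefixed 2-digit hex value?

s_0 = plaintext = 0xD1
s_1 = Round(s_0, k_0) = 0xA0
s_2 = Round(s_1, k_1) = 0xE2
s_3 = Round(s_2, k_2) = 0x13
s_4 = Round(s_3, k_3) = 0xD9
s_5 = Round(s_4, k_4) = 0xE8
s_6 = Round(s_5, k_5) = 0x40
s_7 = Round(s_6, k_6) = 0x61
s_8 = Round(s_7, k_7) = 0x71

0xE8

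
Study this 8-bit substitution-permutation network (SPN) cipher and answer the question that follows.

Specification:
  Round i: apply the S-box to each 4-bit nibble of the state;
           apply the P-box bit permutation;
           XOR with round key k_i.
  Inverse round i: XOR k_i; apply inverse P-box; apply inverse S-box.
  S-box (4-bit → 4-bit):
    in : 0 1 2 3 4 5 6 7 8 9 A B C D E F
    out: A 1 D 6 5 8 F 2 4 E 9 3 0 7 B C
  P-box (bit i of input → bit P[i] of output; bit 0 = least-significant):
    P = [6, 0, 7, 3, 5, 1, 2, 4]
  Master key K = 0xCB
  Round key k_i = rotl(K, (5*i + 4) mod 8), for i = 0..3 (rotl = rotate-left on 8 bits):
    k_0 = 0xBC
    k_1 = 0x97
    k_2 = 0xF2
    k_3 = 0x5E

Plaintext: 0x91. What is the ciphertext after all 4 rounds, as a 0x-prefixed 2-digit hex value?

s_0 = plaintext = 0x91
s_1 = Round(s_0, k_0) = 0xEA
s_2 = Round(s_1, k_1) = 0xED
s_3 = Round(s_2, k_2) = 0x01
s_4 = Round(s_3, k_3) = 0x0C

0x0C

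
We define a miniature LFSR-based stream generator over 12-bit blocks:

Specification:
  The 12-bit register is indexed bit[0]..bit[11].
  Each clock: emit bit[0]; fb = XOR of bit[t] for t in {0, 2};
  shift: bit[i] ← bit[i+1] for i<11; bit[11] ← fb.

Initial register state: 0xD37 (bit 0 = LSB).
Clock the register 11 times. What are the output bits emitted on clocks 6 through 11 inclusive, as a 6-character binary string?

100101

reg_0 = 0xD37
clock 1: out=1, reg = 0x69B
clock 2: out=1, reg = 0xB4D
clock 3: out=1, reg = 0x5A6
clock 4: out=0, reg = 0xAD3
clock 5: out=1, reg = 0xD69
clock 6: out=1, reg = 0xEB4
clock 7: out=0, reg = 0xF5A
clock 8: out=0, reg = 0x7AD
clock 9: out=1, reg = 0x3D6
clock 10: out=0, reg = 0x9EB
clock 11: out=1, reg = 0xCF5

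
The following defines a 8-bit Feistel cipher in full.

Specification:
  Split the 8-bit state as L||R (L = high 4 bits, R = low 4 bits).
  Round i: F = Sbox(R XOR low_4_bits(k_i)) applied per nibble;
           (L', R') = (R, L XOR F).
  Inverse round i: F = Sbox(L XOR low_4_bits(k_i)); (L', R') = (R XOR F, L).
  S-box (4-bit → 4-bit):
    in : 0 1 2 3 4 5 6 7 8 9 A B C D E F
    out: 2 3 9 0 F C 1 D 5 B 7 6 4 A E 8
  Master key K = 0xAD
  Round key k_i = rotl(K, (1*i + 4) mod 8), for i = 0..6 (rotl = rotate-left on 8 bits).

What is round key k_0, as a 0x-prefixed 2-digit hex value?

K = 0xAD
k_0 = rotl(K, (1*0+4) mod 8) = rotl(K, 4) = 0xDA

0xDA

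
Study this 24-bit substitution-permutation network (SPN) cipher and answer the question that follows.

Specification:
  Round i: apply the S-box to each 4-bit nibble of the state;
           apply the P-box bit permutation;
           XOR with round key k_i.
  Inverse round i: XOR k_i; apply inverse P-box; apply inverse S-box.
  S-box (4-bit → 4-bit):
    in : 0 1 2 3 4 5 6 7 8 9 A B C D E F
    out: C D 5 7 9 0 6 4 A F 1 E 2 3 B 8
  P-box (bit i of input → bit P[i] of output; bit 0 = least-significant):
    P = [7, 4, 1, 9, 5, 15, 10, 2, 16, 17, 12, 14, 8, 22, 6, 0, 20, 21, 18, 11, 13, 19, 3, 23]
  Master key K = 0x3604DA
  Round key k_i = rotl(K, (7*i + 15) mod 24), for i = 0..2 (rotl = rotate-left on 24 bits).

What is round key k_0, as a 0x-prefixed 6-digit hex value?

K = 0x3604DA
k_0 = rotl(K, (7*0+15) mod 24) = rotl(K, 15) = 0x6D1B02

0x6D1B02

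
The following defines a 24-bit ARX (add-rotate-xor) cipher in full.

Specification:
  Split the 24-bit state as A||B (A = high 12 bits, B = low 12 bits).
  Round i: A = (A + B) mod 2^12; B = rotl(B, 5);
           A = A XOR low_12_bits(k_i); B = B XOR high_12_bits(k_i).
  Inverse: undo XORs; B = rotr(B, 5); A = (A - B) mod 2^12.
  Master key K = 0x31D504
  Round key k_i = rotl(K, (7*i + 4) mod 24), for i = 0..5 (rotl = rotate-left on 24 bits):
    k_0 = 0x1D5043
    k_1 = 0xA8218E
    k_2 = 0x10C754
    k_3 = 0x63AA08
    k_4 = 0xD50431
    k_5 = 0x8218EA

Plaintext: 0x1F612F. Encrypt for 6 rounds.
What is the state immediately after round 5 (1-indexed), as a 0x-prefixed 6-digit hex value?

0xC26909

s_0 = plaintext = 0x1F612F
s_1 = Round(s_0, k_0) = 0x366437
s_2 = Round(s_1, k_1) = 0x613C6A
s_3 = Round(s_2, k_2) = 0x529C54
s_4 = Round(s_3, k_3) = 0xB75CA2
s_5 = Round(s_4, k_4) = 0xC26909
s_6 = Round(s_5, k_5) = 0xDC5913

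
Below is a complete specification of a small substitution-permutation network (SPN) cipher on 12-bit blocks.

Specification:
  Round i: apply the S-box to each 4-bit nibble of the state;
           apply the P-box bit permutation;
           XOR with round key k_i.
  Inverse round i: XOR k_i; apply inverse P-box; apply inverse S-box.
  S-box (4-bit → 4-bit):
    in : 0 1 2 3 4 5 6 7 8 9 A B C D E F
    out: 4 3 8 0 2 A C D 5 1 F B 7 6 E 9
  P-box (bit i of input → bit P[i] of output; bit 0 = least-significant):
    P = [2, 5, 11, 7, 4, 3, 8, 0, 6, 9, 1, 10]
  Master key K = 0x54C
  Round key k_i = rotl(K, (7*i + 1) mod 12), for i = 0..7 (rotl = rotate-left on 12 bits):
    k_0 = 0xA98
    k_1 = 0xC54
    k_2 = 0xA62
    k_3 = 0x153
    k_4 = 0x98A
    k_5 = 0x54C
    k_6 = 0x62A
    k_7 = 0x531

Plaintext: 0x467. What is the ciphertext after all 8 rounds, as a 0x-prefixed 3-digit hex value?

0xEC2

s_0 = plaintext = 0x467
s_1 = Round(s_0, k_0) = 0x11D
s_2 = Round(s_1, k_1) = 0x62C
s_3 = Round(s_2, k_2) = 0x645
s_4 = Round(s_3, k_3) = 0x5F9
s_5 = Round(s_4, k_4) = 0xF9F
s_6 = Round(s_5, k_5) = 0x198
s_7 = Round(s_6, k_6) = 0xC7E
s_8 = Round(s_7, k_7) = 0xEC2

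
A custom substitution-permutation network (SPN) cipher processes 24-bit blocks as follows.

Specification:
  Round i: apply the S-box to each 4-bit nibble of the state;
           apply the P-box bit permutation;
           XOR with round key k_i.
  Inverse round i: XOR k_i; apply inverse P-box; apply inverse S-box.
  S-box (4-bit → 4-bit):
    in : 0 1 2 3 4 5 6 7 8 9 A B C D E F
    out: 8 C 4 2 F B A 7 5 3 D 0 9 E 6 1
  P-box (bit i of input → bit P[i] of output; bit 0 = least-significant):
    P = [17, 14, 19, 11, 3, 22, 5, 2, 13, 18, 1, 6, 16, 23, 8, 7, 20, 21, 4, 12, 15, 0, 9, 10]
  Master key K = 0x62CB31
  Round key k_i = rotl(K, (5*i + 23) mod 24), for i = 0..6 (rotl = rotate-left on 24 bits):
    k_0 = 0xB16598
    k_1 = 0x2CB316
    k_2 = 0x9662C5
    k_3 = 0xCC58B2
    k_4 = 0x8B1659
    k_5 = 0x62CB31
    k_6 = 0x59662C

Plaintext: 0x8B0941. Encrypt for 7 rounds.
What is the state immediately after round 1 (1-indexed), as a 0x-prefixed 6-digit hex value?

s_0 = plaintext = 0x8B0941
s_1 = Round(s_0, k_0) = 0xFDCF34
s_2 = Round(s_1, k_1) = 0x474B86
s_3 = Round(s_2, k_2) = 0x27AD7C
s_4 = Round(s_3, k_3) = 0xBB5348
s_5 = Round(s_4, k_4) = 0x4416F5
s_6 = Round(s_5, k_5) = 0x5414E8
s_7 = Round(s_6, k_6) = 0x27D3DF

0xFDCF34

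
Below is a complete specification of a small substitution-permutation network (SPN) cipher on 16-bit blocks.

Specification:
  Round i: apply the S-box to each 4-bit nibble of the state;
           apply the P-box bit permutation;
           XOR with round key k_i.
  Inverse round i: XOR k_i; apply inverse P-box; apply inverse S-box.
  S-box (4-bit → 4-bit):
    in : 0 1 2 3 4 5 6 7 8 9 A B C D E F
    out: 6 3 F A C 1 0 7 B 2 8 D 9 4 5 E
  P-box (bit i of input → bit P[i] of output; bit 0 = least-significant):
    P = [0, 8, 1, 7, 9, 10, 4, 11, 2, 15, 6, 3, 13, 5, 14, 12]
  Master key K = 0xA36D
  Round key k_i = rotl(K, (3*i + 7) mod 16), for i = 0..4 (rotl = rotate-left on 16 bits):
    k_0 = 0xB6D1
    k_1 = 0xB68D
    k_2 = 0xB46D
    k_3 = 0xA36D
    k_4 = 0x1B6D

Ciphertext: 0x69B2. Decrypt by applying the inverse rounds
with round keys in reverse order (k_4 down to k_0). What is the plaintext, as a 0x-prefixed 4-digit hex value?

0x68AC

s_0 = ciphertext = 0x69B2
s_1 = InvRound(s_0, k_4) = 0xBBEB
s_2 = InvRound(s_1, k_3) = 0xA5A4
s_3 = InvRound(s_2, k_2) = 0xA468
s_4 = InvRound(s_3, k_1) = 0x3E5C
s_5 = InvRound(s_4, k_0) = 0x68AC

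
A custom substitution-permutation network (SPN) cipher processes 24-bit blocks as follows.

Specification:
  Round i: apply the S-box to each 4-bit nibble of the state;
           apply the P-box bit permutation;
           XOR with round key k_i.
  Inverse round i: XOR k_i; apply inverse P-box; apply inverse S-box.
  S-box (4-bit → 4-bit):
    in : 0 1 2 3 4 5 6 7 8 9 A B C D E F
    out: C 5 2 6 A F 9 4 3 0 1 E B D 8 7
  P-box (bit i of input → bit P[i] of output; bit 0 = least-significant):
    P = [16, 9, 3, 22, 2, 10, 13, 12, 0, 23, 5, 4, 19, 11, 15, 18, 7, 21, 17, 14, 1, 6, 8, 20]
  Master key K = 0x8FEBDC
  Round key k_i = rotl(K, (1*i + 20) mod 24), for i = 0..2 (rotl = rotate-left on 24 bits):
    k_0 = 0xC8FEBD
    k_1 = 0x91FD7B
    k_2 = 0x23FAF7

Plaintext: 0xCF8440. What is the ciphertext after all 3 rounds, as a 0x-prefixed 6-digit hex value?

0x859F2E

s_0 = plaintext = 0xCF8440
s_1 = Round(s_0, k_0) = 0x32E267
s_2 = Round(s_1, k_1) = 0x35EC37
s_3 = Round(s_2, k_2) = 0x859F2E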